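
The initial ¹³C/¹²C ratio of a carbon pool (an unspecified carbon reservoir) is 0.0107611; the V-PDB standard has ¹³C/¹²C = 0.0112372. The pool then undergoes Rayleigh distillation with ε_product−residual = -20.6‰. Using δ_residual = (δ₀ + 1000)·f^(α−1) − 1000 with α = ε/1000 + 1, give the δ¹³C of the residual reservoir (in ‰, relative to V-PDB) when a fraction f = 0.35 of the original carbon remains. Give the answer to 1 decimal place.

δ₀ = (0.0107611/0.0112372 − 1)×1000 = (0.957632 − 1)×1000 = -42.368‰
α − 1 = ε/1000 = -0.0206
f^(α−1) = 0.35^(-0.0206) = 1.021862
δ_res = (-42.368 + 1000) × 1.021862 − 1000 = 978.567 − 1000 = -21.43‰

-21.4‰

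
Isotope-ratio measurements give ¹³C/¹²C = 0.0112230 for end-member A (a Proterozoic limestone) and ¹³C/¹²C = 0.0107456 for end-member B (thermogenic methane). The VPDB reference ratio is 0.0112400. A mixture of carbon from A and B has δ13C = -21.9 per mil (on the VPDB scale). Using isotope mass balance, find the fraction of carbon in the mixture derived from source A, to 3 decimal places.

δ_A = (0.0112230/0.0112400 − 1)×1000 = (0.998488 − 1)×1000 = -1.512 per mil
δ_B = (0.0107456/0.0112400 − 1)×1000 = (0.956014 − 1)×1000 = -43.986 per mil
f_A = (δ_mix − δ_B)/(δ_A − δ_B) = (-21.9 − (-43.986))/(-1.512 − (-43.986))
f_A = 22.086 / 42.473 = 0.5200

0.520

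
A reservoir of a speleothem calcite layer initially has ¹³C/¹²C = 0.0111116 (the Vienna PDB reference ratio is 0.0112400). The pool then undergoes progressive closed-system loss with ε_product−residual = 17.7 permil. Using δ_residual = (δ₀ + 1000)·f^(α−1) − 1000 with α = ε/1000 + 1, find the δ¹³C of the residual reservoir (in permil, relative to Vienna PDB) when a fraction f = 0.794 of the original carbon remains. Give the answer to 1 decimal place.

δ₀ = (0.0111116/0.0112400 − 1)×1000 = (0.988577 − 1)×1000 = -11.423 permil
α − 1 = ε/1000 = 0.0177
f^(α−1) = 0.794^(0.0177) = 0.995925
δ_res = (-11.423 + 1000) × 0.995925 − 1000 = 984.548 − 1000 = -15.45 permil

-15.5 permil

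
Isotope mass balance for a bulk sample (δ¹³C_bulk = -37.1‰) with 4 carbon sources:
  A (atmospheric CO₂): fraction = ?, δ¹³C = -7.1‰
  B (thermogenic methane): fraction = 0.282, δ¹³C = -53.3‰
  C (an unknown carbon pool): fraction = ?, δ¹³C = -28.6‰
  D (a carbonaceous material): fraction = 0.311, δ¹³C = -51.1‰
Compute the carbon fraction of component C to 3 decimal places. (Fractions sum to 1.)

Let f_C and f_A be the unknown fractions; fractions sum to 1 so f_C + f_A = 0.407.
Mass balance: Σ fᵢ·δᵢ = δ_bulk ⇒ f_C·(-28.6) + f_A·(-7.1) = -37.1 − (-30.923) = -6.177
Substitute f_A = 0.407 − f_C:
f_C·(-28.6 − -7.1) = -6.177 − 0.407×(-7.1) = -3.288
f_C = -3.288 / -21.5 = 0.1529

0.153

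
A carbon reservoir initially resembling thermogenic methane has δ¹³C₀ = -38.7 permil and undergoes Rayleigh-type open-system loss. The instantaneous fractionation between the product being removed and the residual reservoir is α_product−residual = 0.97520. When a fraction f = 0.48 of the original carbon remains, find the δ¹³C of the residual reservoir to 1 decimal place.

-21.0 permil

Rayleigh residual: δ_res = (δ₀ + 1000)·f^(α−1) − 1000
α − 1 = -0.02480
f^(α−1) = 0.48^(-0.02480) = 1.018369
δ_res = (-38.7 + 1000) × 1.018369 − 1000 = 978.958 − 1000 = -21.04 permil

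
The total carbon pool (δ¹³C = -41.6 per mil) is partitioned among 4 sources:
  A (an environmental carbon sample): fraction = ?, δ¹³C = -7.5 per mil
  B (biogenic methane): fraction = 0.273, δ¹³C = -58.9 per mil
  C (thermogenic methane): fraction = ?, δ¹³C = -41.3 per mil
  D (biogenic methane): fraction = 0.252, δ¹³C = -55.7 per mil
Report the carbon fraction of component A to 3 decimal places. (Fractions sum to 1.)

Let f_A and f_C be the unknown fractions; fractions sum to 1 so f_A + f_C = 0.475.
Mass balance: Σ fᵢ·δᵢ = δ_bulk ⇒ f_A·(-7.5) + f_C·(-41.3) = -41.6 − (-30.116) = -11.484
Substitute f_C = 0.475 − f_A:
f_A·(-7.5 − -41.3) = -11.484 − 0.475×(-41.3) = 8.134
f_A = 8.134 / 33.8 = 0.2406

0.241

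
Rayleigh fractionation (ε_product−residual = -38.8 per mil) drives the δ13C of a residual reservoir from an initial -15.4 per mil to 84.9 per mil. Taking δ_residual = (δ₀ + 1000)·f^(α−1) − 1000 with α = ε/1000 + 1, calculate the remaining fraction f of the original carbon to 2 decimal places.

α − 1 = ε/1000 = -0.0388
(δ_res + 1000)/(δ₀ + 1000) = (84.9 + 1000)/(-15.4 + 1000) = 1084.9/984.6 = 1.101869
f = 1.101869^(1/-0.0388) = exp(ln(1.101869)/-0.0388) = exp(0.09701/-0.0388)
f = exp(-2.5002) = 0.0821

0.08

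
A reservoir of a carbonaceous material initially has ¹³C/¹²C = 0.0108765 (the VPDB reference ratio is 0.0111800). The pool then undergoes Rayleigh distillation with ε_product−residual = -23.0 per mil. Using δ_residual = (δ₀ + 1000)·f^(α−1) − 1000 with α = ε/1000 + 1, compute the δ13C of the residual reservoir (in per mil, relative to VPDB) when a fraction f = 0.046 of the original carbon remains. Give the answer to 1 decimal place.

δ₀ = (0.0108765/0.0111800 − 1)×1000 = (0.972853 − 1)×1000 = -27.147 per mil
α − 1 = ε/1000 = -0.0230
f^(α−1) = 0.046^(-0.0230) = 1.073388
δ_res = (-27.147 + 1000) × 1.073388 − 1000 = 1044.249 − 1000 = 44.25 per mil

44.2 per mil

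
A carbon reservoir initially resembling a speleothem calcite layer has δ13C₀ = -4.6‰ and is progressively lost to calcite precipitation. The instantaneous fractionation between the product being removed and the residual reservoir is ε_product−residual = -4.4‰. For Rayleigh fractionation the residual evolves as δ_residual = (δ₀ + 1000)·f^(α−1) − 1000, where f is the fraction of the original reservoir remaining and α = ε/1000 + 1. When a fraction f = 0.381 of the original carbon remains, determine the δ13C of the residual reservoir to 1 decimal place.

Rayleigh residual: δ_res = (δ₀ + 1000)·f^(α−1) − 1000
α = ε/1000 + 1 = 0.99560, so α − 1 = -0.00440
f^(α−1) = 0.381^(-0.00440) = 1.004255
δ_res = (-4.6 + 1000) × 1.004255 − 1000 = 999.635 − 1000 = -0.36‰

-0.4‰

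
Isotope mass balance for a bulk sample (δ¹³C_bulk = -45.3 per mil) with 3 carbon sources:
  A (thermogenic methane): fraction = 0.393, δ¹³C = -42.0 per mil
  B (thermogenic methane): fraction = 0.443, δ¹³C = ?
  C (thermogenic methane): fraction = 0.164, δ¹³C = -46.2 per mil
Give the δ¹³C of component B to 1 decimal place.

Isotope mass balance: δ_bulk = Σ fᵢ·δᵢ.
-45.3 = 0.393×(-42.0) + 0.443×δ_B + 0.164×(-46.2)
0.443·δ_B = -45.3 − (-24.083) = -21.217
δ_B = -21.217 / 0.443 = -47.89 per mil

-47.9 per mil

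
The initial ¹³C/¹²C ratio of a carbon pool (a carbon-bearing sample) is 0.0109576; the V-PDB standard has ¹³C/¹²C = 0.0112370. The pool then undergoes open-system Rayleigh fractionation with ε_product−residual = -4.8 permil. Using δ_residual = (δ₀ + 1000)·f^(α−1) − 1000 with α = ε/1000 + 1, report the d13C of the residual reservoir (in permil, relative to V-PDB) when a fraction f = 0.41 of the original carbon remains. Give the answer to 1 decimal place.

δ₀ = (0.0109576/0.0112370 − 1)×1000 = (0.975136 − 1)×1000 = -24.864 permil
α − 1 = ε/1000 = -0.0048
f^(α−1) = 0.41^(-0.0048) = 1.004289
δ_res = (-24.864 + 1000) × 1.004289 − 1000 = 979.318 − 1000 = -20.68 permil

-20.7 permil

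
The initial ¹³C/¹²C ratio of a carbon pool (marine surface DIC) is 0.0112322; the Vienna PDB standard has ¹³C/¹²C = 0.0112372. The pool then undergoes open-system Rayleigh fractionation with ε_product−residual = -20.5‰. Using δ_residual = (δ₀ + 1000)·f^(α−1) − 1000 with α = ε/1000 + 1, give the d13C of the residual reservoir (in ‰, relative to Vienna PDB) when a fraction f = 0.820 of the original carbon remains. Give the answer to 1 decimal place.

δ₀ = (0.0112322/0.0112372 − 1)×1000 = (0.999555 − 1)×1000 = -0.445‰
α − 1 = ε/1000 = -0.0205
f^(α−1) = 0.820^(-0.0205) = 1.004077
δ_res = (-0.445 + 1000) × 1.004077 − 1000 = 1003.630 − 1000 = 3.63‰

3.6‰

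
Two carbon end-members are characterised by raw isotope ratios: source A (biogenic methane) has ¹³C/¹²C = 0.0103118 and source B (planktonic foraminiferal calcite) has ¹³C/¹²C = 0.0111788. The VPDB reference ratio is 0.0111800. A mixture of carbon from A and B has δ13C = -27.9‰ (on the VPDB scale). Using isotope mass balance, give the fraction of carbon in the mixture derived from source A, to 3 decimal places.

δ_A = (0.0103118/0.0111800 − 1)×1000 = (0.922343 − 1)×1000 = -77.657‰
δ_B = (0.0111788/0.0111800 − 1)×1000 = (0.999893 − 1)×1000 = -0.107‰
f_A = (δ_mix − δ_B)/(δ_A − δ_B) = (-27.9 − (-0.107))/(-77.657 − (-0.107))
f_A = -27.793 / -77.549 = 0.3584

0.358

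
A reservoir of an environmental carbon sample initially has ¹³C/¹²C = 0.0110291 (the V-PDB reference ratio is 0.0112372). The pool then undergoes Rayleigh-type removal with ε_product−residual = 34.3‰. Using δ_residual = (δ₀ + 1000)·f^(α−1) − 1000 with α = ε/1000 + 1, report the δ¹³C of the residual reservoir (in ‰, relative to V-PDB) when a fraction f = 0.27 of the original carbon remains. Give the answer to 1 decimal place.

δ₀ = (0.0110291/0.0112372 − 1)×1000 = (0.981481 − 1)×1000 = -18.519‰
α − 1 = ε/1000 = 0.0343
f^(α−1) = 0.27^(0.0343) = 0.956083
δ_res = (-18.519 + 1000) × 0.956083 − 1000 = 938.378 − 1000 = -61.62‰

-61.6‰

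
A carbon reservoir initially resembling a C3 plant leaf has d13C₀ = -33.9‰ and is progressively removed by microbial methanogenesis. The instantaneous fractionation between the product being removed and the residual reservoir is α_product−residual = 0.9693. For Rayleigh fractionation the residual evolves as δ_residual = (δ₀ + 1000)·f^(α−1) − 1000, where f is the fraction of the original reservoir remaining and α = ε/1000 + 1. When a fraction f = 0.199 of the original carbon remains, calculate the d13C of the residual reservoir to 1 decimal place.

15.2‰

Rayleigh residual: δ_res = (δ₀ + 1000)·f^(α−1) − 1000
α − 1 = -0.03070
f^(α−1) = 0.199^(-0.03070) = 1.050812
δ_res = (-33.9 + 1000) × 1.050812 − 1000 = 1015.190 − 1000 = 15.19‰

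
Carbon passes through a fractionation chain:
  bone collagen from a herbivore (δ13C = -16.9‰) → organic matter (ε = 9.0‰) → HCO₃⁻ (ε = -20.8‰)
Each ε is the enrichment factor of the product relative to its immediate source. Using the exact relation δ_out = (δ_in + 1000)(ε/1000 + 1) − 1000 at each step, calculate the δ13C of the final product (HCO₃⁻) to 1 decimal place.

-28.7‰

step 1: δ = (-16.90 + 1000)·(9.0/1000 + 1) − 1000 = -8.05‰
step 2: δ = (-8.05 + 1000)·(-20.8/1000 + 1) − 1000 = -28.68‰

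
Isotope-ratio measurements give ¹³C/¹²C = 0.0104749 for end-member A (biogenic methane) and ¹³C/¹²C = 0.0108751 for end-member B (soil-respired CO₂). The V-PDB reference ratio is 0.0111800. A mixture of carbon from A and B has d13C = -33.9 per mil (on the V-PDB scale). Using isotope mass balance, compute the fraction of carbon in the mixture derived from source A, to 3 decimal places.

0.185

δ_A = (0.0104749/0.0111800 − 1)×1000 = (0.936932 − 1)×1000 = -63.068 per mil
δ_B = (0.0108751/0.0111800 − 1)×1000 = (0.972728 − 1)×1000 = -27.272 per mil
f_A = (δ_mix − δ_B)/(δ_A − δ_B) = (-33.9 − (-27.272))/(-63.068 − (-27.272))
f_A = -6.628 / -35.796 = 0.1852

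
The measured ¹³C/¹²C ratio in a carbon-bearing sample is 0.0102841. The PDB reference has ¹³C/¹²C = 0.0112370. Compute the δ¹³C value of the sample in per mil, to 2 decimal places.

-84.80 per mil

δ¹³C = (R_sample / R_standard − 1) × 1000
R_sample / R_standard = 0.0102841 / 0.0112370 = 0.915200
δ¹³C = (0.915200 − 1) × 1000 = -84.800 per mil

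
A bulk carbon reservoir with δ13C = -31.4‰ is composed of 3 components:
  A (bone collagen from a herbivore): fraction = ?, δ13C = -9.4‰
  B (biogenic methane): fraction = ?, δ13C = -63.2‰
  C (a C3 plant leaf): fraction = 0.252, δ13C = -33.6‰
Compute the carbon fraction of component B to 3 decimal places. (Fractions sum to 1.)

0.296

Let f_B and f_A be the unknown fractions; fractions sum to 1 so f_B + f_A = 0.748.
Mass balance: Σ fᵢ·δᵢ = δ_bulk ⇒ f_B·(-63.2) + f_A·(-9.4) = -31.4 − (-8.467) = -22.933
Substitute f_A = 0.748 − f_B:
f_B·(-63.2 − -9.4) = -22.933 − 0.748×(-9.4) = -15.902
f_B = -15.902 / -53.8 = 0.2956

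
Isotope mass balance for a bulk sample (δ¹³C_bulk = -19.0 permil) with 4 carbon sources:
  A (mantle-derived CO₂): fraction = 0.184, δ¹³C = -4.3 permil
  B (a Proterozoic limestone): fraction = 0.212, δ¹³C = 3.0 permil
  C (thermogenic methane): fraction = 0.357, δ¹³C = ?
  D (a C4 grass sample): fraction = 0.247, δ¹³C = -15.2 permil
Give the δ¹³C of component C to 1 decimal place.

-42.3 permil

Isotope mass balance: δ_bulk = Σ fᵢ·δᵢ.
-19.0 = 0.184×(-4.3) + 0.212×(3.0) + 0.357×δ_C + 0.247×(-15.2)
0.357·δ_C = -19.0 − (-3.910) = -15.090
δ_C = -15.090 / 0.357 = -42.27 permil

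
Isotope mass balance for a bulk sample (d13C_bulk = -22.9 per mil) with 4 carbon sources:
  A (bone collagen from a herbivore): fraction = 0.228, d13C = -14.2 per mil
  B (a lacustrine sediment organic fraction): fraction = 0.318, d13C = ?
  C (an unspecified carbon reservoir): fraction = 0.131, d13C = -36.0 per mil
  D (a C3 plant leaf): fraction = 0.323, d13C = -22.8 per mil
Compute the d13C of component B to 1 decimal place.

Isotope mass balance: δ_bulk = Σ fᵢ·δᵢ.
-22.9 = 0.228×(-14.2) + 0.318×δ_B + 0.131×(-36.0) + 0.323×(-22.8)
0.318·δ_B = -22.9 − (-15.318) = -7.582
δ_B = -7.582 / 0.318 = -23.84 per mil

-23.8 per mil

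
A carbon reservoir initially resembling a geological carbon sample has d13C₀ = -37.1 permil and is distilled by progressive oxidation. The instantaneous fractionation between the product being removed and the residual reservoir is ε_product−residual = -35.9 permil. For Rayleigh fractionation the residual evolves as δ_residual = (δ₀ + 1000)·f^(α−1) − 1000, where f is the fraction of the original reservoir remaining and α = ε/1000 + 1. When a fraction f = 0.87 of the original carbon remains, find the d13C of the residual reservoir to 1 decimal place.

-32.3 permil

Rayleigh residual: δ_res = (δ₀ + 1000)·f^(α−1) − 1000
α = ε/1000 + 1 = 0.96410, so α − 1 = -0.03590
f^(α−1) = 0.87^(-0.03590) = 1.005012
δ_res = (-37.1 + 1000) × 1.005012 − 1000 = 967.726 − 1000 = -32.27 permil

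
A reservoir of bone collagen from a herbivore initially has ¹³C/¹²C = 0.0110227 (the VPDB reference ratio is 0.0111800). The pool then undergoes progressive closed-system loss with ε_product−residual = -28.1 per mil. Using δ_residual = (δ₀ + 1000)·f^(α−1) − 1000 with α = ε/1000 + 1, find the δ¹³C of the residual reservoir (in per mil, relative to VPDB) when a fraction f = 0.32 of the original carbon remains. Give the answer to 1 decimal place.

δ₀ = (0.0110227/0.0111800 − 1)×1000 = (0.985930 − 1)×1000 = -14.070 per mil
α − 1 = ε/1000 = -0.0281
f^(α−1) = 0.32^(-0.0281) = 1.032536
δ_res = (-14.070 + 1000) × 1.032536 − 1000 = 1018.009 − 1000 = 18.01 per mil

18.0 per mil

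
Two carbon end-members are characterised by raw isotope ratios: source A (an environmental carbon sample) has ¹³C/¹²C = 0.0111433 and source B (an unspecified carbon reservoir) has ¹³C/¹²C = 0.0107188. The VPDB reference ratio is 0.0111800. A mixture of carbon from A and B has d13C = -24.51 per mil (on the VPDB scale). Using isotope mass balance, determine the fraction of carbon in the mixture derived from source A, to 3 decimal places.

δ_A = (0.0111433/0.0111800 − 1)×1000 = (0.996717 − 1)×1000 = -3.283 per mil
δ_B = (0.0107188/0.0111800 − 1)×1000 = (0.958748 − 1)×1000 = -41.252 per mil
f_A = (δ_mix − δ_B)/(δ_A − δ_B) = (-24.51 − (-41.252))/(-3.283 − (-41.252))
f_A = 16.742 / 37.970 = 0.4409

0.441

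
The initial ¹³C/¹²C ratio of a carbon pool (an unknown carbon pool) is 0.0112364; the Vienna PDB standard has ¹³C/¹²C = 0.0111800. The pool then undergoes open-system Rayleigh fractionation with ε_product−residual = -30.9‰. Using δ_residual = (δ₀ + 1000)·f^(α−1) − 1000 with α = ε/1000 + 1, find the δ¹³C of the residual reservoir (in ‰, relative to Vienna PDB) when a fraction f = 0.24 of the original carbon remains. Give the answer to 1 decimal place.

δ₀ = (0.0112364/0.0111800 − 1)×1000 = (1.005045 − 1)×1000 = 5.045‰
α − 1 = ε/1000 = -0.0309
f^(α−1) = 0.24^(-0.0309) = 1.045085
δ_res = (5.045 + 1000) × 1.045085 − 1000 = 1050.357 − 1000 = 50.36‰

50.4‰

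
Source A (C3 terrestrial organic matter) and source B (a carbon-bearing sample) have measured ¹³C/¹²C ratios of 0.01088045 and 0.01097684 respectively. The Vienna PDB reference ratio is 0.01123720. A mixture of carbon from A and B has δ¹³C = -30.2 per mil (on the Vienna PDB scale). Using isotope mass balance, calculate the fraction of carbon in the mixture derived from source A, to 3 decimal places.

0.820

δ_A = (0.01088045/0.01123720 − 1)×1000 = (0.968253 − 1)×1000 = -31.747 per mil
δ_B = (0.01097684/0.01123720 − 1)×1000 = (0.976831 − 1)×1000 = -23.169 per mil
f_A = (δ_mix − δ_B)/(δ_A − δ_B) = (-30.2 − (-23.169))/(-31.747 − (-23.169))
f_A = -7.031 / -8.578 = 0.8196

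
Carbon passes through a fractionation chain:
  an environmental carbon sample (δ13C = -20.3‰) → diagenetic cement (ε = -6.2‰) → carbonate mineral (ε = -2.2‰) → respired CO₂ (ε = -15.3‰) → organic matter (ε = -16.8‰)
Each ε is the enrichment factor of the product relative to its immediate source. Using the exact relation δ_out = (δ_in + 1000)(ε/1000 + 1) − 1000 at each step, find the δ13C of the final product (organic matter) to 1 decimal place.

-59.5‰

step 1: δ = (-20.30 + 1000)·(-6.2/1000 + 1) − 1000 = -26.37‰
step 2: δ = (-26.37 + 1000)·(-2.2/1000 + 1) − 1000 = -28.52‰
step 3: δ = (-28.52 + 1000)·(-15.3/1000 + 1) − 1000 = -43.38‰
step 4: δ = (-43.38 + 1000)·(-16.8/1000 + 1) − 1000 = -59.45‰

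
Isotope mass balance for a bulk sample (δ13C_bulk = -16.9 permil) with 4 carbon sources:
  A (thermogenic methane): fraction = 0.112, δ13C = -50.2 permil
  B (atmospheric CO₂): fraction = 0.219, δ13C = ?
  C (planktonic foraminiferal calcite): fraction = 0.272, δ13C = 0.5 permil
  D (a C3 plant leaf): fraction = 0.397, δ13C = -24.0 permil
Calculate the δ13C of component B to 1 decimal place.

Isotope mass balance: δ_bulk = Σ fᵢ·δᵢ.
-16.9 = 0.112×(-50.2) + 0.219×δ_B + 0.272×(0.5) + 0.397×(-24.0)
0.219·δ_B = -16.9 − (-15.014) = -1.886
δ_B = -1.886 / 0.219 = -8.61 permil

-8.6 permil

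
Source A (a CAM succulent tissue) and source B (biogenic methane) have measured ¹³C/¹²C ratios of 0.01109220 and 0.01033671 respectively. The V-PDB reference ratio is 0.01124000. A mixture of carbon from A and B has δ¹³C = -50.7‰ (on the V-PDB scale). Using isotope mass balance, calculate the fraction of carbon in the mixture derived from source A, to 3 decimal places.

δ_A = (0.01109220/0.01124000 − 1)×1000 = (0.986851 − 1)×1000 = -13.149‰
δ_B = (0.01033671/0.01124000 − 1)×1000 = (0.919636 − 1)×1000 = -80.364‰
f_A = (δ_mix − δ_B)/(δ_A − δ_B) = (-50.7 − (-80.364))/(-13.149 − (-80.364))
f_A = 29.664 / 67.214 = 0.4413

0.441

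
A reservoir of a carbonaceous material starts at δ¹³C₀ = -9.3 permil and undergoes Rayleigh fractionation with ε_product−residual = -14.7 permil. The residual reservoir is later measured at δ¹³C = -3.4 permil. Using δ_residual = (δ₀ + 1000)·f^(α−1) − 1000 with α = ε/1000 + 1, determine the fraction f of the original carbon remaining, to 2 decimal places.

0.67

α − 1 = ε/1000 = -0.0147
(δ_res + 1000)/(δ₀ + 1000) = (-3.4 + 1000)/(-9.3 + 1000) = 996.6/990.7 = 1.005955
f = 1.005955^(1/-0.0147) = exp(ln(1.005955)/-0.0147) = exp(0.00594/-0.0147)
f = exp(-0.4039) = 0.6677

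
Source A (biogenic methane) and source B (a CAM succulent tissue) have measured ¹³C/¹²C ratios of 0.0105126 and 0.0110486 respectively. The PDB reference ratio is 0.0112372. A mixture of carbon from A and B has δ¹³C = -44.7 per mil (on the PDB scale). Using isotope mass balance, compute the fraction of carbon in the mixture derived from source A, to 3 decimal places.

0.585

δ_A = (0.0105126/0.0112372 − 1)×1000 = (0.935518 − 1)×1000 = -64.482 per mil
δ_B = (0.0110486/0.0112372 − 1)×1000 = (0.983216 − 1)×1000 = -16.784 per mil
f_A = (δ_mix − δ_B)/(δ_A − δ_B) = (-44.7 − (-16.784))/(-64.482 − (-16.784))
f_A = -27.916 / -47.699 = 0.5853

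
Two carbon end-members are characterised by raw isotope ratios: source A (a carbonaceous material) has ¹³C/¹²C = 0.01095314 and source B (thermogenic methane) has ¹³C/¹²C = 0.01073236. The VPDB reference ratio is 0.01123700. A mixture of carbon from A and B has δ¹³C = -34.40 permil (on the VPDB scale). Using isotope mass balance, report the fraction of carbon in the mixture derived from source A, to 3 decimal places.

δ_A = (0.01095314/0.01123700 − 1)×1000 = (0.974739 − 1)×1000 = -25.261 permil
δ_B = (0.01073236/0.01123700 − 1)×1000 = (0.955091 − 1)×1000 = -44.909 permil
f_A = (δ_mix − δ_B)/(δ_A − δ_B) = (-34.40 − (-44.909))/(-25.261 − (-44.909))
f_A = 10.509 / 19.648 = 0.5349

0.535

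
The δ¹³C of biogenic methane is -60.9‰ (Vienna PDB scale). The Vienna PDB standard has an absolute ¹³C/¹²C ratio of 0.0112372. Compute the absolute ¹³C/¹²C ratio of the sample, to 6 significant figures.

R_sample = R_standard × (δ¹³C/1000 + 1)
R_sample = 0.0112372 × (-60.9/1000 + 1) = 0.0112372 × 0.939100
R_sample = 0.0105529

0.0105529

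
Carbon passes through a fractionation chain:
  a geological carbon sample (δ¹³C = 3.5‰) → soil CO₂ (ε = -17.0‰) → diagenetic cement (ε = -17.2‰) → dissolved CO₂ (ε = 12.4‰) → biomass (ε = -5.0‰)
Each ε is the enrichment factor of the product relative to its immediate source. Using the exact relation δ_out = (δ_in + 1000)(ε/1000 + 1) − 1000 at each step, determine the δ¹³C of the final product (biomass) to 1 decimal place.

step 1: δ = (3.50 + 1000)·(-17.0/1000 + 1) − 1000 = -13.56‰
step 2: δ = (-13.56 + 1000)·(-17.2/1000 + 1) − 1000 = -30.53‰
step 3: δ = (-30.53 + 1000)·(12.4/1000 + 1) − 1000 = -18.50‰
step 4: δ = (-18.50 + 1000)·(-5.0/1000 + 1) − 1000 = -23.41‰

-23.4‰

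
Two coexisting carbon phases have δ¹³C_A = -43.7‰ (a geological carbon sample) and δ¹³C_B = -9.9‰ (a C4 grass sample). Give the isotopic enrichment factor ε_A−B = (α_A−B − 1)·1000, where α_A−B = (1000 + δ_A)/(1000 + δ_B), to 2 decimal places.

α_A−B = (1000 + -43.7) / (1000 + -9.9) = 956.3 / 990.1 = 0.965862
ε_A−B = (0.965862 − 1) × 1000 = -34.138‰
(The approximation ε ≈ δ_A − δ_B would give -33.8‰.)

-34.14‰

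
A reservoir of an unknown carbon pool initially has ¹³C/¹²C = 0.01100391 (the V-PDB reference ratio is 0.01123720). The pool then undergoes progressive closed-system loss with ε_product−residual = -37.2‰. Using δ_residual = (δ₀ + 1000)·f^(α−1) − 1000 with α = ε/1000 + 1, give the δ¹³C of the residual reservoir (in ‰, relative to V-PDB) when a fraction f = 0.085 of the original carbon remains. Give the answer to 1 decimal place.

73.3‰

δ₀ = (0.01100391/0.01123720 − 1)×1000 = (0.979239 − 1)×1000 = -20.761‰
α − 1 = ε/1000 = -0.0372
f^(α−1) = 0.085^(-0.0372) = 1.096038
δ_res = (-20.761 + 1000) × 1.096038 − 1000 = 1073.284 − 1000 = 73.28‰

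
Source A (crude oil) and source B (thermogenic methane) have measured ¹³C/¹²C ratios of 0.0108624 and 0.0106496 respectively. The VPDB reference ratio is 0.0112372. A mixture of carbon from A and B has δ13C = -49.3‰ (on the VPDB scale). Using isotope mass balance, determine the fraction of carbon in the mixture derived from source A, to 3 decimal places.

0.158

δ_A = (0.0108624/0.0112372 − 1)×1000 = (0.966646 − 1)×1000 = -33.354‰
δ_B = (0.0106496/0.0112372 − 1)×1000 = (0.947709 − 1)×1000 = -52.291‰
f_A = (δ_mix − δ_B)/(δ_A − δ_B) = (-49.3 − (-52.291))/(-33.354 − (-52.291))
f_A = 2.991 / 18.937 = 0.1579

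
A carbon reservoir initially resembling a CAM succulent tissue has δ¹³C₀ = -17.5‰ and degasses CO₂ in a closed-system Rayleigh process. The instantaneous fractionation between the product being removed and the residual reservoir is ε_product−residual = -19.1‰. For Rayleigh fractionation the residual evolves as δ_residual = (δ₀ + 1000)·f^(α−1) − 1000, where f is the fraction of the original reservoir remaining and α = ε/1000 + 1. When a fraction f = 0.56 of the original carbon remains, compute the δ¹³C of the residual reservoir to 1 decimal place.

Rayleigh residual: δ_res = (δ₀ + 1000)·f^(α−1) − 1000
α = ε/1000 + 1 = 0.98090, so α − 1 = -0.01910
f^(α−1) = 0.56^(-0.01910) = 1.011136
δ_res = (-17.5 + 1000) × 1.011136 − 1000 = 993.441 − 1000 = -6.56‰

-6.6‰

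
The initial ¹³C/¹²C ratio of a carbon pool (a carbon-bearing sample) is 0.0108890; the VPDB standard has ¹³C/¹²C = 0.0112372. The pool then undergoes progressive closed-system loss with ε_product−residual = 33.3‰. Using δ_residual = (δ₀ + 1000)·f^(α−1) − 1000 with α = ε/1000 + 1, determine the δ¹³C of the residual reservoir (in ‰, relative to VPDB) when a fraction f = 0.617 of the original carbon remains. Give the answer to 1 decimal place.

δ₀ = (0.0108890/0.0112372 − 1)×1000 = (0.969014 − 1)×1000 = -30.986‰
α − 1 = ε/1000 = 0.0333
f^(α−1) = 0.617^(0.0333) = 0.984048
δ_res = (-30.986 + 1000) × 0.984048 − 1000 = 953.556 − 1000 = -46.44‰

-46.4‰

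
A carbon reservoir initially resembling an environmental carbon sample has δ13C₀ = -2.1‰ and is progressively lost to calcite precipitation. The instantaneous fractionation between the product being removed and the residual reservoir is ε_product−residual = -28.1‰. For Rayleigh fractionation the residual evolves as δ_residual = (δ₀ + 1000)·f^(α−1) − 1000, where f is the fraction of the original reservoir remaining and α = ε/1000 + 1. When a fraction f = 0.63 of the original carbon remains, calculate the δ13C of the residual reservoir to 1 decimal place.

10.9‰

Rayleigh residual: δ_res = (δ₀ + 1000)·f^(α−1) − 1000
α = ε/1000 + 1 = 0.97190, so α − 1 = -0.02810
f^(α−1) = 0.63^(-0.02810) = 1.013068
δ_res = (-2.1 + 1000) × 1.013068 − 1000 = 1010.940 − 1000 = 10.94‰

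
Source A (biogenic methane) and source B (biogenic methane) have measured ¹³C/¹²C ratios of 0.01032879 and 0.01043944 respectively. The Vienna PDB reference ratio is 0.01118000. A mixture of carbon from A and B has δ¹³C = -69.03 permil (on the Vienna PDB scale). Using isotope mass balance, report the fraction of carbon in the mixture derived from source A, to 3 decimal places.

0.282

δ_A = (0.01032879/0.01118000 − 1)×1000 = (0.923863 − 1)×1000 = -76.137 permil
δ_B = (0.01043944/0.01118000 − 1)×1000 = (0.933760 − 1)×1000 = -66.240 permil
f_A = (δ_mix − δ_B)/(δ_A − δ_B) = (-69.03 − (-66.240))/(-76.137 − (-66.240))
f_A = -2.790 / -9.897 = 0.2819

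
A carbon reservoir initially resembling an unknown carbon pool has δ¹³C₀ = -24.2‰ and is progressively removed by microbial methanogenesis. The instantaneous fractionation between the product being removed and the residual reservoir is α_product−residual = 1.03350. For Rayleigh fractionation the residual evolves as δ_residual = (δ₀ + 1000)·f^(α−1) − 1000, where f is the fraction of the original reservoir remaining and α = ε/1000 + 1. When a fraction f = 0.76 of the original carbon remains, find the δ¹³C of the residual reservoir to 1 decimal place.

Rayleigh residual: δ_res = (δ₀ + 1000)·f^(α−1) − 1000
α − 1 = 0.03350
f^(α−1) = 0.76^(0.03350) = 0.990848
δ_res = (-24.2 + 1000) × 0.990848 − 1000 = 966.870 − 1000 = -33.13‰

-33.1‰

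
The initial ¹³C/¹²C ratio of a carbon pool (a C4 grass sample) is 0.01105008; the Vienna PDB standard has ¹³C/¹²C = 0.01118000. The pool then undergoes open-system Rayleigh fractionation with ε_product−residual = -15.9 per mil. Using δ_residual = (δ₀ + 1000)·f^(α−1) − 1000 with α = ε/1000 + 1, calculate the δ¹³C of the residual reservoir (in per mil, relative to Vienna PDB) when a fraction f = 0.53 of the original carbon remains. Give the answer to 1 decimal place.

δ₀ = (0.01105008/0.01118000 − 1)×1000 = (0.988379 − 1)×1000 = -11.621 per mil
α − 1 = ε/1000 = -0.0159
f^(α−1) = 0.53^(-0.0159) = 1.010146
δ_res = (-11.621 + 1000) × 1.010146 − 1000 = 998.407 − 1000 = -1.59 per mil

-1.6 per mil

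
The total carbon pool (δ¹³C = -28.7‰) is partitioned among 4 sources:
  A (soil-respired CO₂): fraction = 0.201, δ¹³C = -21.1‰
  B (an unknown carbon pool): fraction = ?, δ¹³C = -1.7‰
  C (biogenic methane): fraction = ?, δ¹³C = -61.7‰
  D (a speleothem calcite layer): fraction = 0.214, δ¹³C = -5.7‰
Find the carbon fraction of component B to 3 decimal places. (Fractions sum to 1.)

Let f_B and f_C be the unknown fractions; fractions sum to 1 so f_B + f_C = 0.585.
Mass balance: Σ fᵢ·δᵢ = δ_bulk ⇒ f_B·(-1.7) + f_C·(-61.7) = -28.7 − (-5.461) = -23.239
Substitute f_C = 0.585 − f_B:
f_B·(-1.7 − -61.7) = -23.239 − 0.585×(-61.7) = 12.855
f_B = 12.855 / 60.0 = 0.2143

0.214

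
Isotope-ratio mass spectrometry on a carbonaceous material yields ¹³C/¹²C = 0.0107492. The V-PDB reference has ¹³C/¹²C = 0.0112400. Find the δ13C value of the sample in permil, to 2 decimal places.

-43.67 permil

δ13C = (R_sample / R_standard − 1) × 1000
R_sample / R_standard = 0.0107492 / 0.0112400 = 0.956335
δ13C = (0.956335 − 1) × 1000 = -43.665 permil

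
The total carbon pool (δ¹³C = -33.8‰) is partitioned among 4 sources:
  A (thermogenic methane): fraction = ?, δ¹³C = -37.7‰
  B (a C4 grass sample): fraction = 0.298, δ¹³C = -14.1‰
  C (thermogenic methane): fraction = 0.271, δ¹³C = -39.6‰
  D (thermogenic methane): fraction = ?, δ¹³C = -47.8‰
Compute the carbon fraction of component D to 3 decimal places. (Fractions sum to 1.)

0.259

Let f_D and f_A be the unknown fractions; fractions sum to 1 so f_D + f_A = 0.431.
Mass balance: Σ fᵢ·δᵢ = δ_bulk ⇒ f_D·(-47.8) + f_A·(-37.7) = -33.8 − (-14.933) = -18.867
Substitute f_A = 0.431 − f_D:
f_D·(-47.8 − -37.7) = -18.867 − 0.431×(-37.7) = -2.618
f_D = -2.618 / -10.1 = 0.2592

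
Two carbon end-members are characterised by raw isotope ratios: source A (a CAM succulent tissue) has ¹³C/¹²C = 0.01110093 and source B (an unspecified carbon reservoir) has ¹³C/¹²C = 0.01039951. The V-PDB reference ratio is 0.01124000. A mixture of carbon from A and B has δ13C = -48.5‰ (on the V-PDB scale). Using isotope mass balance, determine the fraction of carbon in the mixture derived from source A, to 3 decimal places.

0.421

δ_A = (0.01110093/0.01124000 − 1)×1000 = (0.987627 − 1)×1000 = -12.373‰
δ_B = (0.01039951/0.01124000 − 1)×1000 = (0.925223 − 1)×1000 = -74.777‰
f_A = (δ_mix − δ_B)/(δ_A − δ_B) = (-48.5 − (-74.777))/(-12.373 − (-74.777))
f_A = 26.277 / 62.404 = 0.4211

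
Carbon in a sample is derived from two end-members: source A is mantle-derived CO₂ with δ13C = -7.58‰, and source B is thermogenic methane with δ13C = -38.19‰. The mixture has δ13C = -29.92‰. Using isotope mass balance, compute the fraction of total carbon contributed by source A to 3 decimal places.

δ_mix = f_A·δ_A + (1 − f_A)·δ_B  ⇒  f_A = (δ_mix − δ_B)/(δ_A − δ_B)
f_A = (-29.92 − (-38.19)) / (-7.58 − (-38.19))
f_A = 8.27 / 30.61 = 0.2702

0.270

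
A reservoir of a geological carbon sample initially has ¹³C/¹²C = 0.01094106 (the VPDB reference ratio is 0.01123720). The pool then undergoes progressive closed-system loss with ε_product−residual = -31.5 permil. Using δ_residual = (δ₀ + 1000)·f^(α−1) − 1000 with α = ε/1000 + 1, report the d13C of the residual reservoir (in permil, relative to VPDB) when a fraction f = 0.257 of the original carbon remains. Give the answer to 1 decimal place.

16.2 permil

δ₀ = (0.01094106/0.01123720 − 1)×1000 = (0.973646 − 1)×1000 = -26.354 permil
α − 1 = ε/1000 = -0.0315
f^(α−1) = 0.257^(-0.0315) = 1.043727
δ_res = (-26.354 + 1000) × 1.043727 − 1000 = 1016.222 − 1000 = 16.22 permil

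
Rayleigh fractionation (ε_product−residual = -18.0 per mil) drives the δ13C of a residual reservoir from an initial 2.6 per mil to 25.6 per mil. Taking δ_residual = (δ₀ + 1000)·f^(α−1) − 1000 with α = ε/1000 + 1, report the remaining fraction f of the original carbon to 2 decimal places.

α − 1 = ε/1000 = -0.0180
(δ_res + 1000)/(δ₀ + 1000) = (25.6 + 1000)/(2.6 + 1000) = 1025.6/1002.6 = 1.022940
f = 1.022940^(1/-0.0180) = exp(ln(1.022940)/-0.0180) = exp(0.02268/-0.0180)
f = exp(-1.2601) = 0.2836

0.28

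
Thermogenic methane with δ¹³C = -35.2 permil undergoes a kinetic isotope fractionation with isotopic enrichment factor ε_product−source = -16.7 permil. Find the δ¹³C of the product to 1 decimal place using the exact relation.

Exactly, δ_product = (δ_source + 1000)·(ε/1000 + 1) − 1000.
δ_product = (-35.2 + 1000) × (-16.7/1000 + 1) − 1000
δ_product = -51.31 permil

-51.3 permil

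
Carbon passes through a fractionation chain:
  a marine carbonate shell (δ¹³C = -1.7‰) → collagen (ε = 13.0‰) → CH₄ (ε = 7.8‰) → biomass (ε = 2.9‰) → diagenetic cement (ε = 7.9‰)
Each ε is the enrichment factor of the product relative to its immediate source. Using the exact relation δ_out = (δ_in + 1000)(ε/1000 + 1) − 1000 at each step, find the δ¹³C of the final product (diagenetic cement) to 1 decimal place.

step 1: δ = (-1.70 + 1000)·(13.0/1000 + 1) − 1000 = 11.28‰
step 2: δ = (11.28 + 1000)·(7.8/1000 + 1) − 1000 = 19.17‰
step 3: δ = (19.17 + 1000)·(2.9/1000 + 1) − 1000 = 22.12‰
step 4: δ = (22.12 + 1000)·(7.9/1000 + 1) − 1000 = 30.20‰

30.2‰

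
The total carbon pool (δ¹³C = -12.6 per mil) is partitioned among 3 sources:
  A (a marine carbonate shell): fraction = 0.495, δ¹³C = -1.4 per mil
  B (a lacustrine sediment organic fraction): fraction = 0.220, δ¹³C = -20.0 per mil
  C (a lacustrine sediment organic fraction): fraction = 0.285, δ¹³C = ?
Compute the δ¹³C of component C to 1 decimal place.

-26.3 per mil

Isotope mass balance: δ_bulk = Σ fᵢ·δᵢ.
-12.6 = 0.495×(-1.4) + 0.220×(-20.0) + 0.285×δ_C
0.285·δ_C = -12.6 − (-5.093) = -7.507
δ_C = -7.507 / 0.285 = -26.34 per mil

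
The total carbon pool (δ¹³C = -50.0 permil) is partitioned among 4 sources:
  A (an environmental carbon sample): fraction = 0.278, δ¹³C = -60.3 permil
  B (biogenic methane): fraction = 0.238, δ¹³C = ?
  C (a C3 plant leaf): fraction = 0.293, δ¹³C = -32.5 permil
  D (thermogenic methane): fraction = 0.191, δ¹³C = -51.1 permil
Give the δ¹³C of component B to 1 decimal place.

Isotope mass balance: δ_bulk = Σ fᵢ·δᵢ.
-50.0 = 0.278×(-60.3) + 0.238×δ_B + 0.293×(-32.5) + 0.191×(-51.1)
0.238·δ_B = -50.0 − (-36.046) = -13.954
δ_B = -13.954 / 0.238 = -58.63 permil

-58.6 permil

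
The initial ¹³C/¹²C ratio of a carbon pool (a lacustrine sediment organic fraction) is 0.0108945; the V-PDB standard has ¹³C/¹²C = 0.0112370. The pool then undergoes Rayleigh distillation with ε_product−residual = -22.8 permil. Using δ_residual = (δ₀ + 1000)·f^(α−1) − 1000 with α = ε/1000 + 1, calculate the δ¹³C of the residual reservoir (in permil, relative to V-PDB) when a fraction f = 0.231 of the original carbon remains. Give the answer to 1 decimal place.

2.5 permil

δ₀ = (0.0108945/0.0112370 − 1)×1000 = (0.969520 − 1)×1000 = -30.480 permil
α − 1 = ε/1000 = -0.0228
f^(α−1) = 0.231^(-0.0228) = 1.033974
δ_res = (-30.480 + 1000) × 1.033974 − 1000 = 1002.459 − 1000 = 2.46 permil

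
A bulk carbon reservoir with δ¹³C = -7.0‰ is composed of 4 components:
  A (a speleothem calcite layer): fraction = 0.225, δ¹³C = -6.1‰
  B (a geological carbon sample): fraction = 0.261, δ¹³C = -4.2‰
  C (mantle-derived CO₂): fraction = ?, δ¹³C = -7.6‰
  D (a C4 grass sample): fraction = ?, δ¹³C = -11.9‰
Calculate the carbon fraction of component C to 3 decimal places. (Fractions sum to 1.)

0.369

Let f_C and f_D be the unknown fractions; fractions sum to 1 so f_C + f_D = 0.514.
Mass balance: Σ fᵢ·δᵢ = δ_bulk ⇒ f_C·(-7.6) + f_D·(-11.9) = -7.0 − (-2.469) = -4.531
Substitute f_D = 0.514 − f_C:
f_C·(-7.6 − -11.9) = -4.531 − 0.514×(-11.9) = 1.585
f_C = 1.585 / 4.3 = 0.3687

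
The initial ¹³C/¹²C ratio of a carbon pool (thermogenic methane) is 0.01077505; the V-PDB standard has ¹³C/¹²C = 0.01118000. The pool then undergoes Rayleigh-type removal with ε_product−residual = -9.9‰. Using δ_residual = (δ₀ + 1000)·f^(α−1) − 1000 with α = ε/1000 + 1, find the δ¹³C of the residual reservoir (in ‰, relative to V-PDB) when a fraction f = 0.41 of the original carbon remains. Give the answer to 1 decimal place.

-27.7‰

δ₀ = (0.01077505/0.01118000 − 1)×1000 = (0.963779 − 1)×1000 = -36.221‰
α − 1 = ε/1000 = -0.0099
f^(α−1) = 0.41^(-0.0099) = 1.008866
δ_res = (-36.221 + 1000) × 1.008866 − 1000 = 972.324 − 1000 = -27.68‰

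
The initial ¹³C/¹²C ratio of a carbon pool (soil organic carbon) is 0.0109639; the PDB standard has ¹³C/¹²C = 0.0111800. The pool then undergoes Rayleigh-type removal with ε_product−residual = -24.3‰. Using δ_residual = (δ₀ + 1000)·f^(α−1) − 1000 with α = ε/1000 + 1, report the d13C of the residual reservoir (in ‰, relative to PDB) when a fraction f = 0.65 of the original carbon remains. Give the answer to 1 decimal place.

δ₀ = (0.0109639/0.0111800 − 1)×1000 = (0.980671 − 1)×1000 = -19.329‰
α − 1 = ε/1000 = -0.0243
f^(α−1) = 0.65^(-0.0243) = 1.010523
δ_res = (-19.329 + 1000) × 1.010523 − 1000 = 990.990 − 1000 = -9.01‰

-9.0‰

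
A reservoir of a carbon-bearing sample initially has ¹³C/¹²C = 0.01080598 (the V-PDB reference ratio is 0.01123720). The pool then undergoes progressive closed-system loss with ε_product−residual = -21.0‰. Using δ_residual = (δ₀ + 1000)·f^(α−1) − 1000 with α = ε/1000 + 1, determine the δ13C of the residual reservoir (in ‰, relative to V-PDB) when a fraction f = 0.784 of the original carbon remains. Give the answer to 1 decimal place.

δ₀ = (0.01080598/0.01123720 − 1)×1000 = (0.961626 − 1)×1000 = -38.374‰
α − 1 = ε/1000 = -0.0210
f^(α−1) = 0.784^(-0.0210) = 1.005123
δ_res = (-38.374 + 1000) × 1.005123 − 1000 = 966.552 − 1000 = -33.45‰

-33.4‰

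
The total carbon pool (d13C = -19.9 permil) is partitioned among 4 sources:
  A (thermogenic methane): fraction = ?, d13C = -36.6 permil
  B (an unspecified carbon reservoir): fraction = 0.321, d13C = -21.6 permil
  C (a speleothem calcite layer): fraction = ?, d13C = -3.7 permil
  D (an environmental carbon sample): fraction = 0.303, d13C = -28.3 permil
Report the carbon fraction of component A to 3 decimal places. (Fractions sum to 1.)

0.091

Let f_A and f_C be the unknown fractions; fractions sum to 1 so f_A + f_C = 0.376.
Mass balance: Σ fᵢ·δᵢ = δ_bulk ⇒ f_A·(-36.6) + f_C·(-3.7) = -19.9 − (-15.508) = -4.391
Substitute f_C = 0.376 − f_A:
f_A·(-36.6 − -3.7) = -4.391 − 0.376×(-3.7) = -3.000
f_A = -3.000 / -32.9 = 0.0912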